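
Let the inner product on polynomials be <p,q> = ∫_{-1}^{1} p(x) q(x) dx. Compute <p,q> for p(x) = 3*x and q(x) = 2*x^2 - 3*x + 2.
<p,q> = -6

Expand the product: p(x)·q(x) = 6*x^3 - 9*x^2 + 6*x.
∫_{-1}^{1} of each monomial x^k gives [2/(k+1) if k even, 0 if k odd]. Integrating term-by-term (or equivalently evaluating the antiderivative F(x) = 3*x^4/2 - 3*x^3 + 3*x^2 at the endpoints):
  F(1) − F(−1) = 3/2 − (15/2) = -6.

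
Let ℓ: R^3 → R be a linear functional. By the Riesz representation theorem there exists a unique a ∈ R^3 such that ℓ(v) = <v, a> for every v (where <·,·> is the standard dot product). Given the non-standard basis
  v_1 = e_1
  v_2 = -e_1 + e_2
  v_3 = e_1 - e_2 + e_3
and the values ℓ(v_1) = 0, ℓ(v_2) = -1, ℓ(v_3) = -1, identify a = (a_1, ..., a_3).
a = (0, -1, -2)

Write a = (a_1, ..., a_3) in the standard basis. For each basis vector v_i, ℓ(v_i) = <v_i, a> is a linear equation in the a_j's. Collect the n equations into a matrix system V a = ℓ, where row i of V is v_i (expressed in the standard basis). Since V is invertible (lower-triangular with 1s on the diagonal, up to permutation), solve by back-substitution:
  V =
[[1, 0, 0],
 [-1, 1, 0],
 [1, -1, 1]]
  V a = (0, -1, -1)
Solving gives a = (0, -1, -2).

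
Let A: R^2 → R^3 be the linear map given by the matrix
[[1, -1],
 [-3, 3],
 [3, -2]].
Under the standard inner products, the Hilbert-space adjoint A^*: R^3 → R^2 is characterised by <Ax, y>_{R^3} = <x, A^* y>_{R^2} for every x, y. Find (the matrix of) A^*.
A^* = A^T =
[[1, -3, 3],
 [-1, 3, -2]]

For real matrices with standard dot products, the defining identity <Ax, y> = <x, A^* y> gives (Ax)^T y = x^T (A^*) y, i.e. x^T A^T y = x^T (A^*) y. Since this holds for all x, y, we must have A^* = A^T. Therefore
A^* =
[[1, -3, 3],
 [-1, 3, -2]].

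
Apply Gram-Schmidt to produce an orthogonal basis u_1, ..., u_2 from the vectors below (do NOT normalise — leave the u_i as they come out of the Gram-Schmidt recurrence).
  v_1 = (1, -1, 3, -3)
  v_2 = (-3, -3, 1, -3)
Orthogonal basis:
  u_1 = (1, -1, 3, -3)
  u_2 = (-18/5, -12/5, -4/5, -6/5)

Apply the Gram-Schmidt recurrence
  u_1 = v_1
  u_i = v_i − Σ_{j<i} ((v_i · u_j) / (u_j · u_j)) · u_j.

Step by step this gives:
  u_1 = (1, -1, 3, -3)
  u_2 = (-18/5, -12/5, -4/5, -6/5)

Orthogonality check:
  u_2 · u_1 = 0 (should be 0)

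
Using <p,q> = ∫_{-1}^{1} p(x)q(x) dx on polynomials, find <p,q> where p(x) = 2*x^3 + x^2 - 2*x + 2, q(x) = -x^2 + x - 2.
<p,q> = -58/5

Expand the product: p(x)·q(x) = -2*x^5 + x^4 - x^3 - 6*x^2 + 6*x - 4.
∫_{-1}^{1} of each monomial x^k gives [2/(k+1) if k even, 0 if k odd]. Integrating term-by-term (or equivalently evaluating the antiderivative F(x) = -x^6/3 + x^5/5 - x^4/4 - 2*x^3 + 3*x^2 - 4*x at the endpoints):
  F(1) − F(−1) = -203/60 − (493/60) = -58/5.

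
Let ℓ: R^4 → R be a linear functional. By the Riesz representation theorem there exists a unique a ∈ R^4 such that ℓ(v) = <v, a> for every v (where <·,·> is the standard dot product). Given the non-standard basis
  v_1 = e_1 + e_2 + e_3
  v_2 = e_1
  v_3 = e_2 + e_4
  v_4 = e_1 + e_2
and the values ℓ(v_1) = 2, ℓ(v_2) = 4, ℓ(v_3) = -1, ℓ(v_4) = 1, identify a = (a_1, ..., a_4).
a = (4, -3, 1, 2)

Write a = (a_1, ..., a_4) in the standard basis. For each basis vector v_i, ℓ(v_i) = <v_i, a> is a linear equation in the a_j's. Collect the n equations into a matrix system V a = ℓ, where row i of V is v_i (expressed in the standard basis). Since V is invertible (lower-triangular with 1s on the diagonal, up to permutation), solve by back-substitution:
  V =
[[1, 1, 1, 0],
 [1, 0, 0, 0],
 [0, 1, 0, 1],
 [1, 1, 0, 0]]
  V a = (2, 4, -1, 1)
Solving gives a = (4, -3, 1, 2).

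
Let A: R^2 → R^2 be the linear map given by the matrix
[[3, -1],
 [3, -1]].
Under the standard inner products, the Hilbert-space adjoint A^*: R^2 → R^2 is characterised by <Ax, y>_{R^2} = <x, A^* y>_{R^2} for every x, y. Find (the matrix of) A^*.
A^* = A^T =
[[3, 3],
 [-1, -1]]

For real matrices with standard dot products, the defining identity <Ax, y> = <x, A^* y> gives (Ax)^T y = x^T (A^*) y, i.e. x^T A^T y = x^T (A^*) y. Since this holds for all x, y, we must have A^* = A^T. Therefore
A^* =
[[3, 3],
 [-1, -1]].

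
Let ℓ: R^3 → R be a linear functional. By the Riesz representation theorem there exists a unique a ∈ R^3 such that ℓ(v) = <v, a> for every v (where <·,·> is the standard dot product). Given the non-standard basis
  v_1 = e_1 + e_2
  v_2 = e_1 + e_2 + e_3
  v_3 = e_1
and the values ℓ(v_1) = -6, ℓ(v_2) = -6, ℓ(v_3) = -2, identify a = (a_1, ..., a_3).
a = (-2, -4, 0)

Write a = (a_1, ..., a_3) in the standard basis. For each basis vector v_i, ℓ(v_i) = <v_i, a> is a linear equation in the a_j's. Collect the n equations into a matrix system V a = ℓ, where row i of V is v_i (expressed in the standard basis). Since V is invertible (lower-triangular with 1s on the diagonal, up to permutation), solve by back-substitution:
  V =
[[1, 1, 0],
 [1, 1, 1],
 [1, 0, 0]]
  V a = (-6, -6, -2)
Solving gives a = (-2, -4, 0).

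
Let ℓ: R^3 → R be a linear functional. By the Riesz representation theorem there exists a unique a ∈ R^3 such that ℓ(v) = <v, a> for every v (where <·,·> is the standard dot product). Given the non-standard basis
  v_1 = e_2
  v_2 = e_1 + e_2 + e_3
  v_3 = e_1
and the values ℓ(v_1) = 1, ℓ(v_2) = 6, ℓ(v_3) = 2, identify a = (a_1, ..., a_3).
a = (2, 1, 3)

Write a = (a_1, ..., a_3) in the standard basis. For each basis vector v_i, ℓ(v_i) = <v_i, a> is a linear equation in the a_j's. Collect the n equations into a matrix system V a = ℓ, where row i of V is v_i (expressed in the standard basis). Since V is invertible (lower-triangular with 1s on the diagonal, up to permutation), solve by back-substitution:
  V =
[[0, 1, 0],
 [1, 1, 1],
 [1, 0, 0]]
  V a = (1, 6, 2)
Solving gives a = (2, 1, 3).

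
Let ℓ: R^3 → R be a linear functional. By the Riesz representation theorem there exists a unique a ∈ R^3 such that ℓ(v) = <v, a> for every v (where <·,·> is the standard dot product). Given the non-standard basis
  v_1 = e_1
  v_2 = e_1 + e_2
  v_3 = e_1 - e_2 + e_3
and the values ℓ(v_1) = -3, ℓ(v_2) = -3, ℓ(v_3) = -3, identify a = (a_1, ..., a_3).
a = (-3, 0, 0)

Write a = (a_1, ..., a_3) in the standard basis. For each basis vector v_i, ℓ(v_i) = <v_i, a> is a linear equation in the a_j's. Collect the n equations into a matrix system V a = ℓ, where row i of V is v_i (expressed in the standard basis). Since V is invertible (lower-triangular with 1s on the diagonal, up to permutation), solve by back-substitution:
  V =
[[1, 0, 0],
 [1, 1, 0],
 [1, -1, 1]]
  V a = (-3, -3, -3)
Solving gives a = (-3, 0, 0).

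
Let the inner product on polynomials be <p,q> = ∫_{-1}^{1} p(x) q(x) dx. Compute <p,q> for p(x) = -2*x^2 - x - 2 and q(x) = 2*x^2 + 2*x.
<p,q> = -28/5

Expand the product: p(x)·q(x) = -4*x^4 - 6*x^3 - 6*x^2 - 4*x.
∫_{-1}^{1} of each monomial x^k gives [2/(k+1) if k even, 0 if k odd]. Integrating term-by-term (or equivalently evaluating the antiderivative F(x) = -4*x^5/5 - 3*x^4/2 - 2*x^3 - 2*x^2 at the endpoints):
  F(1) − F(−1) = -63/10 − (-7/10) = -28/5.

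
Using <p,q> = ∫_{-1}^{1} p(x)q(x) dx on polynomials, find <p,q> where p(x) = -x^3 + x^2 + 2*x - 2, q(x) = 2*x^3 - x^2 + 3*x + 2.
<p,q> = -40/21

Expand the product: p(x)·q(x) = -2*x^6 + 3*x^5 - 5*x^3 + 10*x^2 - 2*x - 4.
∫_{-1}^{1} of each monomial x^k gives [2/(k+1) if k even, 0 if k odd]. Integrating term-by-term (or equivalently evaluating the antiderivative F(x) = -2*x^7/7 + x^6/2 - 5*x^4/4 + 10*x^3/3 - x^2 - 4*x at the endpoints):
  F(1) − F(−1) = -227/84 − (-67/84) = -40/21.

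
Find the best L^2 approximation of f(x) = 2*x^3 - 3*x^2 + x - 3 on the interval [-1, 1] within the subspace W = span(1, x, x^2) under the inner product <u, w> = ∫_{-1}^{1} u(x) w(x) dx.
g(x) = -3*x^2 + 11*x/5 - 3

The best approximation g ∈ W is the orthogonal projection of f onto W. Writing g = a_0 + a_1 x + a_2 x^2, the coefficients solve the normal equations G · a = b where
  G_{ij} = <φ_i, φ_j> and b_i = <f, φ_i>, with φ_0 = 1, φ_1 = x, φ_2 = x^2.
G =
  [2, 0, 2/3]
  [0, 2/3, 0]
  [2/3, 0, 2/5],
b = (-8, 22/15, -16/5).
Solving gives a_0 = -3, a_1 = 11/5, a_2 = -3, so
  g(x) = -3*x^2 + 11*x/5 - 3.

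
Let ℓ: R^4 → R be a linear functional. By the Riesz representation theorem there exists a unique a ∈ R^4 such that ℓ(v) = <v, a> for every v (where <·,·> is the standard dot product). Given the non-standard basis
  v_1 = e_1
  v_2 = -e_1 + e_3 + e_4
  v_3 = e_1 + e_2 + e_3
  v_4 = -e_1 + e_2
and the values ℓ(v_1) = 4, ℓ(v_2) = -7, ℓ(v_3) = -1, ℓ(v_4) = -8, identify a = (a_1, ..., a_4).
a = (4, -4, -1, -2)

Write a = (a_1, ..., a_4) in the standard basis. For each basis vector v_i, ℓ(v_i) = <v_i, a> is a linear equation in the a_j's. Collect the n equations into a matrix system V a = ℓ, where row i of V is v_i (expressed in the standard basis). Since V is invertible (lower-triangular with 1s on the diagonal, up to permutation), solve by back-substitution:
  V =
[[1, 0, 0, 0],
 [-1, 0, 1, 1],
 [1, 1, 1, 0],
 [-1, 1, 0, 0]]
  V a = (4, -7, -1, -8)
Solving gives a = (4, -4, -1, -2).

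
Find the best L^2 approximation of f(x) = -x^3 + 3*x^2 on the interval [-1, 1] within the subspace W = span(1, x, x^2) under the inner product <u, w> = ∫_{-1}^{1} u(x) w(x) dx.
g(x) = 3*x^2 - 3*x/5

The best approximation g ∈ W is the orthogonal projection of f onto W. Writing g = a_0 + a_1 x + a_2 x^2, the coefficients solve the normal equations G · a = b where
  G_{ij} = <φ_i, φ_j> and b_i = <f, φ_i>, with φ_0 = 1, φ_1 = x, φ_2 = x^2.
G =
  [2, 0, 2/3]
  [0, 2/3, 0]
  [2/3, 0, 2/5],
b = (2, -2/5, 6/5).
Solving gives a_0 = 0, a_1 = -3/5, a_2 = 3, so
  g(x) = 3*x^2 - 3*x/5.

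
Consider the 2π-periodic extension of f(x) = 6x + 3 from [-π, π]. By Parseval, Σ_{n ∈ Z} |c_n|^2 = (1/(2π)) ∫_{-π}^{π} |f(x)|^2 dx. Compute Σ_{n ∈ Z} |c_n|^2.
Σ |c_n|^2 = 12π^2 + 9

Expand and integrate term by term over [-π, π]:
  ∫ (6x)^2 dx = 36·(2π^3/3); ∫ 2·6·(3)·x dx = 0 (odd integrand); ∫ 3^2 dx = 9·2π.
So (1/(2π)) ∫_{-π}^{π} (6x + 3)^2 dx = 36π^2/3 + 9 = 12π^2 + 9.
Parseval ⇒ Σ |c_n|^2 = 12π^2 + 9.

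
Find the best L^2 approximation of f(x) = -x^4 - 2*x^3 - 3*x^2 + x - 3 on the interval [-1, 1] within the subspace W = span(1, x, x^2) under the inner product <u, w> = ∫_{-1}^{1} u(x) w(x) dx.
g(x) = -27*x^2/7 - x/5 - 102/35

The best approximation g ∈ W is the orthogonal projection of f onto W. Writing g = a_0 + a_1 x + a_2 x^2, the coefficients solve the normal equations G · a = b where
  G_{ij} = <φ_i, φ_j> and b_i = <f, φ_i>, with φ_0 = 1, φ_1 = x, φ_2 = x^2.
G =
  [2, 0, 2/3]
  [0, 2/3, 0]
  [2/3, 0, 2/5],
b = (-42/5, -2/15, -122/35).
Solving gives a_0 = -102/35, a_1 = -1/5, a_2 = -27/7, so
  g(x) = -27*x^2/7 - x/5 - 102/35.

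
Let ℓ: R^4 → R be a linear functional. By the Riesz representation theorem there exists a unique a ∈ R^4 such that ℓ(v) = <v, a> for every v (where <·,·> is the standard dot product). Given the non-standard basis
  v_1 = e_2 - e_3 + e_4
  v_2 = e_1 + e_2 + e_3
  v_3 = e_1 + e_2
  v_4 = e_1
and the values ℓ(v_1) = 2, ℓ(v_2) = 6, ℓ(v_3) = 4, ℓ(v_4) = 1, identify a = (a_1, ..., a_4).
a = (1, 3, 2, 1)

Write a = (a_1, ..., a_4) in the standard basis. For each basis vector v_i, ℓ(v_i) = <v_i, a> is a linear equation in the a_j's. Collect the n equations into a matrix system V a = ℓ, where row i of V is v_i (expressed in the standard basis). Since V is invertible (lower-triangular with 1s on the diagonal, up to permutation), solve by back-substitution:
  V =
[[0, 1, -1, 1],
 [1, 1, 1, 0],
 [1, 1, 0, 0],
 [1, 0, 0, 0]]
  V a = (2, 6, 4, 1)
Solving gives a = (1, 3, 2, 1).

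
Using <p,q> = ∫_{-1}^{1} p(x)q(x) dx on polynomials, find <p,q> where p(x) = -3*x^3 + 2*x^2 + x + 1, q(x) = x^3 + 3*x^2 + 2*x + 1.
<p,q> = 652/105

Expand the product: p(x)·q(x) = -3*x^6 - 7*x^5 + x^4 + 5*x^3 + 7*x^2 + 3*x + 1.
∫_{-1}^{1} of each monomial x^k gives [2/(k+1) if k even, 0 if k odd]. Integrating term-by-term (or equivalently evaluating the antiderivative F(x) = -3*x^7/7 - 7*x^6/6 + x^5/5 + 5*x^4/4 + 7*x^3/3 + 3*x^2/2 + x at the endpoints):
  F(1) − F(−1) = 1969/420 − (-213/140) = 652/105.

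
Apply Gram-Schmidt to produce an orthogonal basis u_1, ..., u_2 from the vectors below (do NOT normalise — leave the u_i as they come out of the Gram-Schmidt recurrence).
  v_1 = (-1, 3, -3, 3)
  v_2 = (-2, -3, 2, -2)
Orthogonal basis:
  u_1 = (-1, 3, -3, 3)
  u_2 = (-75/28, -27/28, -1/28, 1/28)

Apply the Gram-Schmidt recurrence
  u_1 = v_1
  u_i = v_i − Σ_{j<i} ((v_i · u_j) / (u_j · u_j)) · u_j.

Step by step this gives:
  u_1 = (-1, 3, -3, 3)
  u_2 = (-75/28, -27/28, -1/28, 1/28)

Orthogonality check:
  u_2 · u_1 = 0 (should be 0)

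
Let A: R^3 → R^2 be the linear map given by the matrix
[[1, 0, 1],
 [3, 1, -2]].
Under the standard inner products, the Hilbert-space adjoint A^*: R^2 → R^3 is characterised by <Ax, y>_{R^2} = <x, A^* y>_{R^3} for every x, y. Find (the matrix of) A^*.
A^* = A^T =
[[1, 3],
 [0, 1],
 [1, -2]]

For real matrices with standard dot products, the defining identity <Ax, y> = <x, A^* y> gives (Ax)^T y = x^T (A^*) y, i.e. x^T A^T y = x^T (A^*) y. Since this holds for all x, y, we must have A^* = A^T. Therefore
A^* =
[[1, 3],
 [0, 1],
 [1, -2]].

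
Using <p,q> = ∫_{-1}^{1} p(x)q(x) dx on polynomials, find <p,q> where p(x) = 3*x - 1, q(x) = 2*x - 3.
<p,q> = 10

Expand the product: p(x)·q(x) = 6*x^2 - 11*x + 3.
∫_{-1}^{1} of each monomial x^k gives [2/(k+1) if k even, 0 if k odd]. Integrating term-by-term (or equivalently evaluating the antiderivative F(x) = 2*x^3 - 11*x^2/2 + 3*x at the endpoints):
  F(1) − F(−1) = -1/2 − (-21/2) = 10.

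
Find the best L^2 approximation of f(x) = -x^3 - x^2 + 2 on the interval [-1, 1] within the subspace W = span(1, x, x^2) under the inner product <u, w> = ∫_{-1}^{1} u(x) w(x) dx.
g(x) = -x^2 - 3*x/5 + 2

The best approximation g ∈ W is the orthogonal projection of f onto W. Writing g = a_0 + a_1 x + a_2 x^2, the coefficients solve the normal equations G · a = b where
  G_{ij} = <φ_i, φ_j> and b_i = <f, φ_i>, with φ_0 = 1, φ_1 = x, φ_2 = x^2.
G =
  [2, 0, 2/3]
  [0, 2/3, 0]
  [2/3, 0, 2/5],
b = (10/3, -2/5, 14/15).
Solving gives a_0 = 2, a_1 = -3/5, a_2 = -1, so
  g(x) = -x^2 - 3*x/5 + 2.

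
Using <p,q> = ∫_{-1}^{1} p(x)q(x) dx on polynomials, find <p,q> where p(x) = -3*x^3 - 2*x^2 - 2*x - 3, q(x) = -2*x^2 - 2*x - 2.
<p,q> = 76/3

Expand the product: p(x)·q(x) = 6*x^5 + 10*x^4 + 14*x^3 + 14*x^2 + 10*x + 6.
∫_{-1}^{1} of each monomial x^k gives [2/(k+1) if k even, 0 if k odd]. Integrating term-by-term (or equivalently evaluating the antiderivative F(x) = x^6 + 2*x^5 + 7*x^4/2 + 14*x^3/3 + 5*x^2 + 6*x at the endpoints):
  F(1) − F(−1) = 133/6 − (-19/6) = 76/3.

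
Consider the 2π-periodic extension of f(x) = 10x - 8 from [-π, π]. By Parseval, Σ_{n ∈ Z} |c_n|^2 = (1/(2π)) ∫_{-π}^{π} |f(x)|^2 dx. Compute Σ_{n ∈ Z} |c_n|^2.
Σ |c_n|^2 = 100π^2/3 + 64

Expand and integrate term by term over [-π, π]:
  ∫ (10x)^2 dx = 100·(2π^3/3); ∫ 2·10·(-8)·x dx = 0 (odd integrand); ∫ (-8)^2 dx = 64·2π.
So (1/(2π)) ∫_{-π}^{π} (10x - 8)^2 dx = 100π^2/3 + 64 = 100π^2/3 + 64.
Parseval ⇒ Σ |c_n|^2 = 100π^2/3 + 64.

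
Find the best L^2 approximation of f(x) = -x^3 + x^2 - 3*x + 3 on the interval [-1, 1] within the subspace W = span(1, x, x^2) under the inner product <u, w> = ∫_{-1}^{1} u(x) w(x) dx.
g(x) = x^2 - 18*x/5 + 3

The best approximation g ∈ W is the orthogonal projection of f onto W. Writing g = a_0 + a_1 x + a_2 x^2, the coefficients solve the normal equations G · a = b where
  G_{ij} = <φ_i, φ_j> and b_i = <f, φ_i>, with φ_0 = 1, φ_1 = x, φ_2 = x^2.
G =
  [2, 0, 2/3]
  [0, 2/3, 0]
  [2/3, 0, 2/5],
b = (20/3, -12/5, 12/5).
Solving gives a_0 = 3, a_1 = -18/5, a_2 = 1, so
  g(x) = x^2 - 18*x/5 + 3.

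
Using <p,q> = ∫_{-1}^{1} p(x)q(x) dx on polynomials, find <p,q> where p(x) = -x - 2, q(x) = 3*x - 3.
<p,q> = 10

Expand the product: p(x)·q(x) = -3*x^2 - 3*x + 6.
∫_{-1}^{1} of each monomial x^k gives [2/(k+1) if k even, 0 if k odd]. Integrating term-by-term (or equivalently evaluating the antiderivative F(x) = -x^3 - 3*x^2/2 + 6*x at the endpoints):
  F(1) − F(−1) = 7/2 − (-13/2) = 10.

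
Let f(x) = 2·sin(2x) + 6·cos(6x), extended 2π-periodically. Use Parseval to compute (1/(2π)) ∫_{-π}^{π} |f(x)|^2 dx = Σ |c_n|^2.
Σ |c_n|^2 = 20

Expand |f|^2 and use orthogonality of {sin(nx), cos(mx)} on [-π, π]:
  ∫_{-π}^{π} sin(nx)^2 dx = π, ∫ cos(mx)^2 dx = π, and cross terms integrate to 0.
So ∫_{-π}^{π} f(x)^2 dx = 2^2 · π + 6^2 · π = (4 + 36)π.
Divide by 2π: (4 + 36)/2 = 20.
By Parseval, this equals Σ |c_n|^2.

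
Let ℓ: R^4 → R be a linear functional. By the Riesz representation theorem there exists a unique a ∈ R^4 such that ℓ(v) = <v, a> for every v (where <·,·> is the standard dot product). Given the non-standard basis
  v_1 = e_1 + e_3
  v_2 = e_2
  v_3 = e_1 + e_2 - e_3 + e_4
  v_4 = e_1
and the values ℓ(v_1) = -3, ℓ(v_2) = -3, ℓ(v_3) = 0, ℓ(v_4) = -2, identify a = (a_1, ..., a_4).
a = (-2, -3, -1, 4)

Write a = (a_1, ..., a_4) in the standard basis. For each basis vector v_i, ℓ(v_i) = <v_i, a> is a linear equation in the a_j's. Collect the n equations into a matrix system V a = ℓ, where row i of V is v_i (expressed in the standard basis). Since V is invertible (lower-triangular with 1s on the diagonal, up to permutation), solve by back-substitution:
  V =
[[1, 0, 1, 0],
 [0, 1, 0, 0],
 [1, 1, -1, 1],
 [1, 0, 0, 0]]
  V a = (-3, -3, 0, -2)
Solving gives a = (-2, -3, -1, 4).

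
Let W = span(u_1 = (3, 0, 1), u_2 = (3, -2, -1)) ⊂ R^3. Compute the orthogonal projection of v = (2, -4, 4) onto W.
proj_W(v) = (60/19, -10/19, 10/19)

Set up U = [u_1 | ... | u_2] ∈ R^(3×2). The projector onto W = col(U) is P = U (U^T U)^(-1) U^T.
Compute U^T U =
  [10, 8]
  [8, 14],
and U^T v = (10, 10).
Solve U^T U · c = U^T v for the coefficients: c = (15/19, 5/19). The projection is proj_W(v) = U c.
Check: (v - proj_W(v)) · u_1 = 0  (should be 0).
Check: (v - proj_W(v)) · u_2 = 0  (should be 0).
Result: proj_W(v) = (60/19, -10/19, 10/19).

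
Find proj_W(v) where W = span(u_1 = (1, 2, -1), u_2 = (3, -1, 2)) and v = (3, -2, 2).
proj_W(v) = (234/83, -141/83, 201/83)

Set up U = [u_1 | ... | u_2] ∈ R^(3×2). The projector onto W = col(U) is P = U (U^T U)^(-1) U^T.
Compute U^T U =
  [6, -1]
  [-1, 14],
and U^T v = (-3, 15).
Solve U^T U · c = U^T v for the coefficients: c = (-27/83, 87/83). The projection is proj_W(v) = U c.
Check: (v - proj_W(v)) · u_1 = 0  (should be 0).
Check: (v - proj_W(v)) · u_2 = 0  (should be 0).
Result: proj_W(v) = (234/83, -141/83, 201/83).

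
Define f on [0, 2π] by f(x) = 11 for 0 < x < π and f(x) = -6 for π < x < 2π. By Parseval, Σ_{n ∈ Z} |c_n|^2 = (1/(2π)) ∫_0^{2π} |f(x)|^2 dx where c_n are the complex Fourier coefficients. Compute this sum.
Σ |c_n|^2 = 157/2

Parseval equates the L^2 energy of f (normalised by 1/(2π)) with the ℓ^2 sum of its Fourier coefficients: (1/(2π)) ∫_0^{2π} |f|^2 = Σ |c_n|^2.
Compute the left side: (1/(2π)) [∫_0^π 11^2 dx + ∫_π^{2π} (-6)^2 dx] = (1/(2π)) · (121π + 36π) = (121 + 36)/2 = 157/2.
So Σ_{n ∈ Z} |c_n|^2 = 157/2.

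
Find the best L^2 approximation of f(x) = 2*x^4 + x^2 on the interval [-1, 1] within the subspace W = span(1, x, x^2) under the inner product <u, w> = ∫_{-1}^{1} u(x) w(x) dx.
g(x) = 19*x^2/7 - 6/35

The best approximation g ∈ W is the orthogonal projection of f onto W. Writing g = a_0 + a_1 x + a_2 x^2, the coefficients solve the normal equations G · a = b where
  G_{ij} = <φ_i, φ_j> and b_i = <f, φ_i>, with φ_0 = 1, φ_1 = x, φ_2 = x^2.
G =
  [2, 0, 2/3]
  [0, 2/3, 0]
  [2/3, 0, 2/5],
b = (22/15, 0, 34/35).
Solving gives a_0 = -6/35, a_1 = 0, a_2 = 19/7, so
  g(x) = 19*x^2/7 - 6/35.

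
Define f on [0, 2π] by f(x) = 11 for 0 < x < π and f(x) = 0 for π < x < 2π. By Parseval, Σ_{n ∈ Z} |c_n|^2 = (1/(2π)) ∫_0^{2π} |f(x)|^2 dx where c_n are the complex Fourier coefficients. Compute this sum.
Σ |c_n|^2 = 121/2

Parseval equates the L^2 energy of f (normalised by 1/(2π)) with the ℓ^2 sum of its Fourier coefficients: (1/(2π)) ∫_0^{2π} |f|^2 = Σ |c_n|^2.
Compute the left side: (1/(2π)) [∫_0^π 11^2 dx + ∫_π^{2π} 0^2 dx] = (1/(2π)) · (121π + 0π) = (121 + 0)/2 = 121/2.
So Σ_{n ∈ Z} |c_n|^2 = 121/2.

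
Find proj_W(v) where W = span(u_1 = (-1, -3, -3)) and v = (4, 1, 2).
proj_W(v) = (13/19, 39/19, 39/19)

Set up U = [u_1 | ... | u_1] ∈ R^(3×1). The projector onto W = col(U) is P = U (U^T U)^(-1) U^T.
Compute U^T U =
  [19],
and U^T v = (-13).
Solve U^T U · c = U^T v for the coefficients: c = (-13/19). The projection is proj_W(v) = U c.
Check: (v - proj_W(v)) · u_1 = 0  (should be 0).
Result: proj_W(v) = (13/19, 39/19, 39/19).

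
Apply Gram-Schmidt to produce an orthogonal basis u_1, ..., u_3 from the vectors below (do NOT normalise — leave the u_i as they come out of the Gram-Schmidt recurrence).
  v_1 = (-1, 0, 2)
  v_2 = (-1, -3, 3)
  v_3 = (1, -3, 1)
Orthogonal basis:
  u_1 = (-1, 0, 2)
  u_2 = (2/5, -3, 1/5)
  u_3 = (18/23, 3/23, 9/23)

Apply the Gram-Schmidt recurrence
  u_1 = v_1
  u_i = v_i − Σ_{j<i} ((v_i · u_j) / (u_j · u_j)) · u_j.

Step by step this gives:
  u_1 = (-1, 0, 2)
  u_2 = (2/5, -3, 1/5)
  u_3 = (18/23, 3/23, 9/23)

Orthogonality check:
  u_2 · u_1 = 0 (should be 0)
  u_3 · u_1 = 0 (should be 0)
  u_3 · u_2 = 0 (should be 0)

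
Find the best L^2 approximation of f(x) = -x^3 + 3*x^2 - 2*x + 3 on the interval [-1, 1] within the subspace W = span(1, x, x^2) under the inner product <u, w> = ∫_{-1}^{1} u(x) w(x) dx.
g(x) = 3*x^2 - 13*x/5 + 3

The best approximation g ∈ W is the orthogonal projection of f onto W. Writing g = a_0 + a_1 x + a_2 x^2, the coefficients solve the normal equations G · a = b where
  G_{ij} = <φ_i, φ_j> and b_i = <f, φ_i>, with φ_0 = 1, φ_1 = x, φ_2 = x^2.
G =
  [2, 0, 2/3]
  [0, 2/3, 0]
  [2/3, 0, 2/5],
b = (8, -26/15, 16/5).
Solving gives a_0 = 3, a_1 = -13/5, a_2 = 3, so
  g(x) = 3*x^2 - 13*x/5 + 3.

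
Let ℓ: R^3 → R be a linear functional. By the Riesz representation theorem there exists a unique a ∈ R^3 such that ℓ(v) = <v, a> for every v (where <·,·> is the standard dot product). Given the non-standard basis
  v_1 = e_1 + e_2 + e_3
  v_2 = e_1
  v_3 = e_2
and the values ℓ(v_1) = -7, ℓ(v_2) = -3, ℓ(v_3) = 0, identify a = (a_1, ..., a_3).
a = (-3, 0, -4)

Write a = (a_1, ..., a_3) in the standard basis. For each basis vector v_i, ℓ(v_i) = <v_i, a> is a linear equation in the a_j's. Collect the n equations into a matrix system V a = ℓ, where row i of V is v_i (expressed in the standard basis). Since V is invertible (lower-triangular with 1s on the diagonal, up to permutation), solve by back-substitution:
  V =
[[1, 1, 1],
 [1, 0, 0],
 [0, 1, 0]]
  V a = (-7, -3, 0)
Solving gives a = (-3, 0, -4).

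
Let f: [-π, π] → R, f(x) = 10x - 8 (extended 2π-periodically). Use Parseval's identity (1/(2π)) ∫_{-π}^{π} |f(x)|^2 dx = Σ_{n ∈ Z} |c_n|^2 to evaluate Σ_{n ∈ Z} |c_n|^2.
Σ |c_n|^2 = 100π^2/3 + 64

Expand and integrate term by term over [-π, π]:
  ∫ (10x)^2 dx = 100·(2π^3/3); ∫ 2·10·(-8)·x dx = 0 (odd integrand); ∫ (-8)^2 dx = 64·2π.
So (1/(2π)) ∫_{-π}^{π} (10x - 8)^2 dx = 100π^2/3 + 64 = 100π^2/3 + 64.
Parseval ⇒ Σ |c_n|^2 = 100π^2/3 + 64.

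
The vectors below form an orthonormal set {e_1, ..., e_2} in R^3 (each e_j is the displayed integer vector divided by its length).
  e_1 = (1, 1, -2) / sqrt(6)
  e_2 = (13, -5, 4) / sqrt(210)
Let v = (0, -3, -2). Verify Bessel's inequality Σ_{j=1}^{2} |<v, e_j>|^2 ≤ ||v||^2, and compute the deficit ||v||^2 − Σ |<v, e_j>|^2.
Σ |<v, e_j>|^2 = 2/5; ||v||^2 = 13; deficit = 63/5

Write each e_j = u_j / sqrt(<u_j, u_j>) where u_j is the displayed integer vector. Then <v, e_j> = <v, u_j> / sqrt(<u_j, u_j>), so |<v, e_j>|^2 = <v, u_j>^2 / <u_j, u_j>.
Coefficients: <v, e_1> = 1/sqrt(6), <v, e_2> = 7/sqrt(210).
Square and sum: Σ |<v, e_j>|^2 = 2/5.
Compute ||v||^2 = v·v = 13.
Deficit = 13 − 2/5 = 63/5 ≥ 0, confirming Bessel's inequality. (The deficit equals ||v − Σ <v,e_j> e_j||^2, the squared distance from v to span{e_j}.)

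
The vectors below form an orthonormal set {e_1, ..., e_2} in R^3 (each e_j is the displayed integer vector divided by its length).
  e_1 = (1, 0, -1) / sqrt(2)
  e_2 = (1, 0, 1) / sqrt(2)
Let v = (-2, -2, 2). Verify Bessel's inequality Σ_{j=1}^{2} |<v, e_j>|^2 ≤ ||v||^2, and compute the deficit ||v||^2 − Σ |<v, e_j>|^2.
Σ |<v, e_j>|^2 = 8; ||v||^2 = 12; deficit = 4

Write each e_j = u_j / sqrt(<u_j, u_j>) where u_j is the displayed integer vector. Then <v, e_j> = <v, u_j> / sqrt(<u_j, u_j>), so |<v, e_j>|^2 = <v, u_j>^2 / <u_j, u_j>.
Coefficients: <v, e_1> = -4/sqrt(2), <v, e_2> = 0/sqrt(2).
Square and sum: Σ |<v, e_j>|^2 = 8.
Compute ||v||^2 = v·v = 12.
Deficit = 12 − 8 = 4 ≥ 0, confirming Bessel's inequality. (The deficit equals ||v − Σ <v,e_j> e_j||^2, the squared distance from v to span{e_j}.)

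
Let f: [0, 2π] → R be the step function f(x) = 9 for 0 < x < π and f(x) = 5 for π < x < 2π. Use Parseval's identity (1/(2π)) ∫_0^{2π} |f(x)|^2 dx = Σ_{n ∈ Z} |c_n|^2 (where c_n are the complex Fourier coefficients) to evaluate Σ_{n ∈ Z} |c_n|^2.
Σ |c_n|^2 = 53

Parseval equates the L^2 energy of f (normalised by 1/(2π)) with the ℓ^2 sum of its Fourier coefficients: (1/(2π)) ∫_0^{2π} |f|^2 = Σ |c_n|^2.
Compute the left side: (1/(2π)) [∫_0^π 9^2 dx + ∫_π^{2π} 5^2 dx] = (1/(2π)) · (81π + 25π) = (81 + 25)/2 = 53.
So Σ_{n ∈ Z} |c_n|^2 = 53.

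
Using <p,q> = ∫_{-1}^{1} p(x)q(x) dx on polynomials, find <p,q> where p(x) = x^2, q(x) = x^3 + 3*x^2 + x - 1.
<p,q> = 8/15

Expand the product: p(x)·q(x) = x^5 + 3*x^4 + x^3 - x^2.
∫_{-1}^{1} of each monomial x^k gives [2/(k+1) if k even, 0 if k odd]. Integrating term-by-term (or equivalently evaluating the antiderivative F(x) = x^6/6 + 3*x^5/5 + x^4/4 - x^3/3 at the endpoints):
  F(1) − F(−1) = 41/60 − (3/20) = 8/15.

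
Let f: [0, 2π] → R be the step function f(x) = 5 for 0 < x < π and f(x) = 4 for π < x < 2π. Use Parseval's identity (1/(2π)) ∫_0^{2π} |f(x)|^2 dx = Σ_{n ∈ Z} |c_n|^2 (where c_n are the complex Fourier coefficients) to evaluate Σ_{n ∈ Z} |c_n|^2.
Σ |c_n|^2 = 41/2

Parseval equates the L^2 energy of f (normalised by 1/(2π)) with the ℓ^2 sum of its Fourier coefficients: (1/(2π)) ∫_0^{2π} |f|^2 = Σ |c_n|^2.
Compute the left side: (1/(2π)) [∫_0^π 5^2 dx + ∫_π^{2π} 4^2 dx] = (1/(2π)) · (25π + 16π) = (25 + 16)/2 = 41/2.
So Σ_{n ∈ Z} |c_n|^2 = 41/2.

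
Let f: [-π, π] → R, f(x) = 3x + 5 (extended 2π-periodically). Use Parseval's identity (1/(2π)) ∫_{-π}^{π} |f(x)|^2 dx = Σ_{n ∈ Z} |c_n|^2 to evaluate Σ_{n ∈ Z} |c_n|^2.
Σ |c_n|^2 = 3π^2 + 25

Expand and integrate term by term over [-π, π]:
  ∫ (3x)^2 dx = 9·(2π^3/3); ∫ 2·3·(5)·x dx = 0 (odd integrand); ∫ 5^2 dx = 25·2π.
So (1/(2π)) ∫_{-π}^{π} (3x + 5)^2 dx = 9π^2/3 + 25 = 3π^2 + 25.
Parseval ⇒ Σ |c_n|^2 = 3π^2 + 25.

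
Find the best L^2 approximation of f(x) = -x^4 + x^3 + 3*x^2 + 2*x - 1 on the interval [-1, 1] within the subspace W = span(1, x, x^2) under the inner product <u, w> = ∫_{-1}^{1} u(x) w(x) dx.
g(x) = 15*x^2/7 + 13*x/5 - 32/35

The best approximation g ∈ W is the orthogonal projection of f onto W. Writing g = a_0 + a_1 x + a_2 x^2, the coefficients solve the normal equations G · a = b where
  G_{ij} = <φ_i, φ_j> and b_i = <f, φ_i>, with φ_0 = 1, φ_1 = x, φ_2 = x^2.
G =
  [2, 0, 2/3]
  [0, 2/3, 0]
  [2/3, 0, 2/5],
b = (-2/5, 26/15, 26/105).
Solving gives a_0 = -32/35, a_1 = 13/5, a_2 = 15/7, so
  g(x) = 15*x^2/7 + 13*x/5 - 32/35.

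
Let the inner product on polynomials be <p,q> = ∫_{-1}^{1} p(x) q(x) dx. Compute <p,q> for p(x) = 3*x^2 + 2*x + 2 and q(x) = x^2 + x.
<p,q> = 58/15

Expand the product: p(x)·q(x) = 3*x^4 + 5*x^3 + 4*x^2 + 2*x.
∫_{-1}^{1} of each monomial x^k gives [2/(k+1) if k even, 0 if k odd]. Integrating term-by-term (or equivalently evaluating the antiderivative F(x) = 3*x^5/5 + 5*x^4/4 + 4*x^3/3 + x^2 at the endpoints):
  F(1) − F(−1) = 251/60 − (19/60) = 58/15.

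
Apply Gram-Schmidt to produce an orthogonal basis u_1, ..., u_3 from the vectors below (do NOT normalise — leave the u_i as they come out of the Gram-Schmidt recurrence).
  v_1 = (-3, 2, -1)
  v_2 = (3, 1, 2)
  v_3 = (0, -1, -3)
Orthogonal basis:
  u_1 = (-3, 2, -1)
  u_2 = (15/14, 16/7, 19/14)
  u_3 = (24/23, 72/115, -216/115)

Apply the Gram-Schmidt recurrence
  u_1 = v_1
  u_i = v_i − Σ_{j<i} ((v_i · u_j) / (u_j · u_j)) · u_j.

Step by step this gives:
  u_1 = (-3, 2, -1)
  u_2 = (15/14, 16/7, 19/14)
  u_3 = (24/23, 72/115, -216/115)

Orthogonality check:
  u_2 · u_1 = 0 (should be 0)
  u_3 · u_1 = 0 (should be 0)
  u_3 · u_2 = 0 (should be 0)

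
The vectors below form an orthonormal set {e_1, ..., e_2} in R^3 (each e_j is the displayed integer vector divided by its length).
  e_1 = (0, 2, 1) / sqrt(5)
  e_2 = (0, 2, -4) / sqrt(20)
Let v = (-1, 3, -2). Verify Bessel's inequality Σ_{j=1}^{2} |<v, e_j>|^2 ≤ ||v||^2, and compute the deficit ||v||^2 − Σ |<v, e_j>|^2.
Σ |<v, e_j>|^2 = 13; ||v||^2 = 14; deficit = 1

Write each e_j = u_j / sqrt(<u_j, u_j>) where u_j is the displayed integer vector. Then <v, e_j> = <v, u_j> / sqrt(<u_j, u_j>), so |<v, e_j>|^2 = <v, u_j>^2 / <u_j, u_j>.
Coefficients: <v, e_1> = 4/sqrt(5), <v, e_2> = 14/sqrt(20).
Square and sum: Σ |<v, e_j>|^2 = 13.
Compute ||v||^2 = v·v = 14.
Deficit = 14 − 13 = 1 ≥ 0, confirming Bessel's inequality. (The deficit equals ||v − Σ <v,e_j> e_j||^2, the squared distance from v to span{e_j}.)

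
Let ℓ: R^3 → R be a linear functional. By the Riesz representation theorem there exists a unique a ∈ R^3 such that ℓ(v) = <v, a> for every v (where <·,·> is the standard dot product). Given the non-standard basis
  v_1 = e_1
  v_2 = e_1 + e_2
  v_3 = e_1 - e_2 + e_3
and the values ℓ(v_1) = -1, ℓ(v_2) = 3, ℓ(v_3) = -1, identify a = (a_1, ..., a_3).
a = (-1, 4, 4)

Write a = (a_1, ..., a_3) in the standard basis. For each basis vector v_i, ℓ(v_i) = <v_i, a> is a linear equation in the a_j's. Collect the n equations into a matrix system V a = ℓ, where row i of V is v_i (expressed in the standard basis). Since V is invertible (lower-triangular with 1s on the diagonal, up to permutation), solve by back-substitution:
  V =
[[1, 0, 0],
 [1, 1, 0],
 [1, -1, 1]]
  V a = (-1, 3, -1)
Solving gives a = (-1, 4, 4).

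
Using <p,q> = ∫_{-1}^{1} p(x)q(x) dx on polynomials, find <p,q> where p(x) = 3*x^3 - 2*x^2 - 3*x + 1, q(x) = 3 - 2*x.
<p,q> = 18/5

Expand the product: p(x)·q(x) = -6*x^4 + 13*x^3 - 11*x + 3.
∫_{-1}^{1} of each monomial x^k gives [2/(k+1) if k even, 0 if k odd]. Integrating term-by-term (or equivalently evaluating the antiderivative F(x) = -6*x^5/5 + 13*x^4/4 - 11*x^2/2 + 3*x at the endpoints):
  F(1) − F(−1) = -9/20 − (-81/20) = 18/5.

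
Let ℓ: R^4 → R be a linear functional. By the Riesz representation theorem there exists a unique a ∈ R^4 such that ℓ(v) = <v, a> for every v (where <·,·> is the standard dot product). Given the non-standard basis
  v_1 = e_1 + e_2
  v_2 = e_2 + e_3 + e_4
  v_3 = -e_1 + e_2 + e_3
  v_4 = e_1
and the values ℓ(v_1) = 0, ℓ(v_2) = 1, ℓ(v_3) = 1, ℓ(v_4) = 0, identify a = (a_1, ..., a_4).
a = (0, 0, 1, 0)

Write a = (a_1, ..., a_4) in the standard basis. For each basis vector v_i, ℓ(v_i) = <v_i, a> is a linear equation in the a_j's. Collect the n equations into a matrix system V a = ℓ, where row i of V is v_i (expressed in the standard basis). Since V is invertible (lower-triangular with 1s on the diagonal, up to permutation), solve by back-substitution:
  V =
[[1, 1, 0, 0],
 [0, 1, 1, 1],
 [-1, 1, 1, 0],
 [1, 0, 0, 0]]
  V a = (0, 1, 1, 0)
Solving gives a = (0, 0, 1, 0).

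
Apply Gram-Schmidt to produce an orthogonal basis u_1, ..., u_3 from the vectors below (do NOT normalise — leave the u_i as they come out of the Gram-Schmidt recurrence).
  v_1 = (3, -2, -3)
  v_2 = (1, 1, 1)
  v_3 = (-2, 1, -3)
Orthogonal basis:
  u_1 = (3, -2, -3)
  u_2 = (14/11, 9/11, 8/11)
  u_3 = (-23/62, 69/31, -115/62)

Apply the Gram-Schmidt recurrence
  u_1 = v_1
  u_i = v_i − Σ_{j<i} ((v_i · u_j) / (u_j · u_j)) · u_j.

Step by step this gives:
  u_1 = (3, -2, -3)
  u_2 = (14/11, 9/11, 8/11)
  u_3 = (-23/62, 69/31, -115/62)

Orthogonality check:
  u_2 · u_1 = 0 (should be 0)
  u_3 · u_1 = 0 (should be 0)
  u_3 · u_2 = 0 (should be 0)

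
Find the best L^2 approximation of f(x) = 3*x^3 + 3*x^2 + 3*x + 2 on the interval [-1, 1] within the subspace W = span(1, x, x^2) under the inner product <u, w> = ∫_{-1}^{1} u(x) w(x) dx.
g(x) = 3*x^2 + 24*x/5 + 2

The best approximation g ∈ W is the orthogonal projection of f onto W. Writing g = a_0 + a_1 x + a_2 x^2, the coefficients solve the normal equations G · a = b where
  G_{ij} = <φ_i, φ_j> and b_i = <f, φ_i>, with φ_0 = 1, φ_1 = x, φ_2 = x^2.
G =
  [2, 0, 2/3]
  [0, 2/3, 0]
  [2/3, 0, 2/5],
b = (6, 16/5, 38/15).
Solving gives a_0 = 2, a_1 = 24/5, a_2 = 3, so
  g(x) = 3*x^2 + 24*x/5 + 2.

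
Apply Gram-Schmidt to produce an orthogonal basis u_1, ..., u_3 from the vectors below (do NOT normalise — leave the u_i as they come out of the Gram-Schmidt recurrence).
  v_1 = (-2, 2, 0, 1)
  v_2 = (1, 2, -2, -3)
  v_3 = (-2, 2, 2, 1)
Orthogonal basis:
  u_1 = (-2, 2, 0, 1)
  u_2 = (7/9, 20/9, -2, -26/9)
  u_3 = (4/23, 80/161, 250/161, -104/161)

Apply the Gram-Schmidt recurrence
  u_1 = v_1
  u_i = v_i − Σ_{j<i} ((v_i · u_j) / (u_j · u_j)) · u_j.

Step by step this gives:
  u_1 = (-2, 2, 0, 1)
  u_2 = (7/9, 20/9, -2, -26/9)
  u_3 = (4/23, 80/161, 250/161, -104/161)

Orthogonality check:
  u_2 · u_1 = 0 (should be 0)
  u_3 · u_1 = 0 (should be 0)
  u_3 · u_2 = 0 (should be 0)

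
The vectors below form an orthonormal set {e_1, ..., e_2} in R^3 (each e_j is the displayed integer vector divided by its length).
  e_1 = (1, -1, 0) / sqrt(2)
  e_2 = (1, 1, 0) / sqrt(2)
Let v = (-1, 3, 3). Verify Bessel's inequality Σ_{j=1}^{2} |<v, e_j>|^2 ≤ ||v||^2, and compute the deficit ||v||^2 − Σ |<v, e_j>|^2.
Σ |<v, e_j>|^2 = 10; ||v||^2 = 19; deficit = 9

Write each e_j = u_j / sqrt(<u_j, u_j>) where u_j is the displayed integer vector. Then <v, e_j> = <v, u_j> / sqrt(<u_j, u_j>), so |<v, e_j>|^2 = <v, u_j>^2 / <u_j, u_j>.
Coefficients: <v, e_1> = -4/sqrt(2), <v, e_2> = 2/sqrt(2).
Square and sum: Σ |<v, e_j>|^2 = 10.
Compute ||v||^2 = v·v = 19.
Deficit = 19 − 10 = 9 ≥ 0, confirming Bessel's inequality. (The deficit equals ||v − Σ <v,e_j> e_j||^2, the squared distance from v to span{e_j}.)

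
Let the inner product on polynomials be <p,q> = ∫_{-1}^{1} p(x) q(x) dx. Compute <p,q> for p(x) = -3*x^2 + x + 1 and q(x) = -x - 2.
<p,q> = -2/3

Expand the product: p(x)·q(x) = 3*x^3 + 5*x^2 - 3*x - 2.
∫_{-1}^{1} of each monomial x^k gives [2/(k+1) if k even, 0 if k odd]. Integrating term-by-term (or equivalently evaluating the antiderivative F(x) = 3*x^4/4 + 5*x^3/3 - 3*x^2/2 - 2*x at the endpoints):
  F(1) − F(−1) = -13/12 − (-5/12) = -2/3.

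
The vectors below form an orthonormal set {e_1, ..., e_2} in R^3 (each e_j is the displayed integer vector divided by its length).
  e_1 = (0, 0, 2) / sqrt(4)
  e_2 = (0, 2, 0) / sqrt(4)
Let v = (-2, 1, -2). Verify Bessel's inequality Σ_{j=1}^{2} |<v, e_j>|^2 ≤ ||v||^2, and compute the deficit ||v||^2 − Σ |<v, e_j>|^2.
Σ |<v, e_j>|^2 = 5; ||v||^2 = 9; deficit = 4

Write each e_j = u_j / sqrt(<u_j, u_j>) where u_j is the displayed integer vector. Then <v, e_j> = <v, u_j> / sqrt(<u_j, u_j>), so |<v, e_j>|^2 = <v, u_j>^2 / <u_j, u_j>.
Coefficients: <v, e_1> = -4/sqrt(4), <v, e_2> = 2/sqrt(4).
Square and sum: Σ |<v, e_j>|^2 = 5.
Compute ||v||^2 = v·v = 9.
Deficit = 9 − 5 = 4 ≥ 0, confirming Bessel's inequality. (The deficit equals ||v − Σ <v,e_j> e_j||^2, the squared distance from v to span{e_j}.)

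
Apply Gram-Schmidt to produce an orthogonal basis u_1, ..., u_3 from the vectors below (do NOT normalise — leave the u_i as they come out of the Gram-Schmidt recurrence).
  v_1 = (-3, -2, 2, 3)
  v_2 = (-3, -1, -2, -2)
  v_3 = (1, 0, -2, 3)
Orthogonal basis:
  u_1 = (-3, -2, 2, 3)
  u_2 = (-75/26, -12/13, -27/13, -55/26)
  u_3 = (194/467, -50/467, -1280/467, 1014/467)

Apply the Gram-Schmidt recurrence
  u_1 = v_1
  u_i = v_i − Σ_{j<i} ((v_i · u_j) / (u_j · u_j)) · u_j.

Step by step this gives:
  u_1 = (-3, -2, 2, 3)
  u_2 = (-75/26, -12/13, -27/13, -55/26)
  u_3 = (194/467, -50/467, -1280/467, 1014/467)

Orthogonality check:
  u_2 · u_1 = 0 (should be 0)
  u_3 · u_1 = 0 (should be 0)
  u_3 · u_2 = 0 (should be 0)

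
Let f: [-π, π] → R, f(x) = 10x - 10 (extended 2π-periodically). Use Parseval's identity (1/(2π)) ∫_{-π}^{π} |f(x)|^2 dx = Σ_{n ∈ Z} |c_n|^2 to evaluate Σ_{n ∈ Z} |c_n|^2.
Σ |c_n|^2 = 100π^2/3 + 100

Expand and integrate term by term over [-π, π]:
  ∫ (10x)^2 dx = 100·(2π^3/3); ∫ 2·10·(-10)·x dx = 0 (odd integrand); ∫ (-10)^2 dx = 100·2π.
So (1/(2π)) ∫_{-π}^{π} (10x - 10)^2 dx = 100π^2/3 + 100 = 100π^2/3 + 100.
Parseval ⇒ Σ |c_n|^2 = 100π^2/3 + 100.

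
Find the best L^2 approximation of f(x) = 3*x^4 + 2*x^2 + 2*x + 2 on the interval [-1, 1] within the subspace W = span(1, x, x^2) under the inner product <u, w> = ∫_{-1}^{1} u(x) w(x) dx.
g(x) = 32*x^2/7 + 2*x + 61/35

The best approximation g ∈ W is the orthogonal projection of f onto W. Writing g = a_0 + a_1 x + a_2 x^2, the coefficients solve the normal equations G · a = b where
  G_{ij} = <φ_i, φ_j> and b_i = <f, φ_i>, with φ_0 = 1, φ_1 = x, φ_2 = x^2.
G =
  [2, 0, 2/3]
  [0, 2/3, 0]
  [2/3, 0, 2/5],
b = (98/15, 4/3, 314/105).
Solving gives a_0 = 61/35, a_1 = 2, a_2 = 32/7, so
  g(x) = 32*x^2/7 + 2*x + 61/35.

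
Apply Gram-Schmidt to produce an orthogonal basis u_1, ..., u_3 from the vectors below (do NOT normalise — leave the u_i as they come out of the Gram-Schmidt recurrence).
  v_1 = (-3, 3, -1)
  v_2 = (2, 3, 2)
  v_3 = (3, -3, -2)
Orthogonal basis:
  u_1 = (-3, 3, -1)
  u_2 = (41/19, 54/19, 39/19)
  u_3 = (405/322, 90/161, -675/322)

Apply the Gram-Schmidt recurrence
  u_1 = v_1
  u_i = v_i − Σ_{j<i} ((v_i · u_j) / (u_j · u_j)) · u_j.

Step by step this gives:
  u_1 = (-3, 3, -1)
  u_2 = (41/19, 54/19, 39/19)
  u_3 = (405/322, 90/161, -675/322)

Orthogonality check:
  u_2 · u_1 = 0 (should be 0)
  u_3 · u_1 = 0 (should be 0)
  u_3 · u_2 = 0 (should be 0)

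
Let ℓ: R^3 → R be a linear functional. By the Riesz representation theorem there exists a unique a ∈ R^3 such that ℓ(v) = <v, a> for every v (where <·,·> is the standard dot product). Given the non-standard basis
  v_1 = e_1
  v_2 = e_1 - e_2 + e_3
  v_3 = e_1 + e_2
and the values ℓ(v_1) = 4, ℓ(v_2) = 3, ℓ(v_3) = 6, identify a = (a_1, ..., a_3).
a = (4, 2, 1)

Write a = (a_1, ..., a_3) in the standard basis. For each basis vector v_i, ℓ(v_i) = <v_i, a> is a linear equation in the a_j's. Collect the n equations into a matrix system V a = ℓ, where row i of V is v_i (expressed in the standard basis). Since V is invertible (lower-triangular with 1s on the diagonal, up to permutation), solve by back-substitution:
  V =
[[1, 0, 0],
 [1, -1, 1],
 [1, 1, 0]]
  V a = (4, 3, 6)
Solving gives a = (4, 2, 1).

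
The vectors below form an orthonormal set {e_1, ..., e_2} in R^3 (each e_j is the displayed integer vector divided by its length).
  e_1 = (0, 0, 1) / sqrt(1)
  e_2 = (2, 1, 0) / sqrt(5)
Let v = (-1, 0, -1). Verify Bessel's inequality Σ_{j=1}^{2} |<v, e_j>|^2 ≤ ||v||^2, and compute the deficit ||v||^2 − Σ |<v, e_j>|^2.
Σ |<v, e_j>|^2 = 9/5; ||v||^2 = 2; deficit = 1/5

Write each e_j = u_j / sqrt(<u_j, u_j>) where u_j is the displayed integer vector. Then <v, e_j> = <v, u_j> / sqrt(<u_j, u_j>), so |<v, e_j>|^2 = <v, u_j>^2 / <u_j, u_j>.
Coefficients: <v, e_1> = -1/sqrt(1), <v, e_2> = -2/sqrt(5).
Square and sum: Σ |<v, e_j>|^2 = 9/5.
Compute ||v||^2 = v·v = 2.
Deficit = 2 − 9/5 = 1/5 ≥ 0, confirming Bessel's inequality. (The deficit equals ||v − Σ <v,e_j> e_j||^2, the squared distance from v to span{e_j}.)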